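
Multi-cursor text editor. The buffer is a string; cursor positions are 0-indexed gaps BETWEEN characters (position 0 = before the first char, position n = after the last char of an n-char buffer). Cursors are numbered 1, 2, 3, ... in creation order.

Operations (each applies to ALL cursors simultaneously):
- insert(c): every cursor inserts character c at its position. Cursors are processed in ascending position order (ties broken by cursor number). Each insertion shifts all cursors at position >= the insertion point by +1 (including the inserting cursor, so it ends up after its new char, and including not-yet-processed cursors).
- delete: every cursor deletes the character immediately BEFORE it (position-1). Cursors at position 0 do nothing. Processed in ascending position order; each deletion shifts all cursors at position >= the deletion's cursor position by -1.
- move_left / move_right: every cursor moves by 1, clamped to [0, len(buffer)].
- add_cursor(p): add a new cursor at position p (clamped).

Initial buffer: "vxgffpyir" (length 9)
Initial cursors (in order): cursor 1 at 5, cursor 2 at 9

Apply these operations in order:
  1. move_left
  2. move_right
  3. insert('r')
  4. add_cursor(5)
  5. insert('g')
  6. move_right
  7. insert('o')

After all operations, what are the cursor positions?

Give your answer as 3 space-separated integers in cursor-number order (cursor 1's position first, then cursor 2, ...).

After op 1 (move_left): buffer="vxgffpyir" (len 9), cursors c1@4 c2@8, authorship .........
After op 2 (move_right): buffer="vxgffpyir" (len 9), cursors c1@5 c2@9, authorship .........
After op 3 (insert('r')): buffer="vxgffrpyirr" (len 11), cursors c1@6 c2@11, authorship .....1....2
After op 4 (add_cursor(5)): buffer="vxgffrpyirr" (len 11), cursors c3@5 c1@6 c2@11, authorship .....1....2
After op 5 (insert('g')): buffer="vxgffgrgpyirrg" (len 14), cursors c3@6 c1@8 c2@14, authorship .....311....22
After op 6 (move_right): buffer="vxgffgrgpyirrg" (len 14), cursors c3@7 c1@9 c2@14, authorship .....311....22
After op 7 (insert('o')): buffer="vxgffgrogpoyirrgo" (len 17), cursors c3@8 c1@11 c2@17, authorship .....3131.1...222

Answer: 11 17 8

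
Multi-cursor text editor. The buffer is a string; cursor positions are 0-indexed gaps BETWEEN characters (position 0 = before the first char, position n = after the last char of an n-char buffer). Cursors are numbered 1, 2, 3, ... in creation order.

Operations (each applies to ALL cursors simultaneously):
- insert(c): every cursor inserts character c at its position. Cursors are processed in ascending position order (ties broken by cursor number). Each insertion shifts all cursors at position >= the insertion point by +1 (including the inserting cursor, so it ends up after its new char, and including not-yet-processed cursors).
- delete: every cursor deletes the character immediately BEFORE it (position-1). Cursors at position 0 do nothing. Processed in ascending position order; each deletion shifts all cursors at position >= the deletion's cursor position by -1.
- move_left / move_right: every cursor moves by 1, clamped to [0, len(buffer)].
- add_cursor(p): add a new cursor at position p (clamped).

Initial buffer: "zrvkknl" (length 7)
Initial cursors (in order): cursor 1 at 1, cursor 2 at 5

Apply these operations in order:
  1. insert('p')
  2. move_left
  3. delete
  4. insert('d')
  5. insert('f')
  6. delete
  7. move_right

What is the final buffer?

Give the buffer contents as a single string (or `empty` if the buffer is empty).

Answer: dprvkdpnl

Derivation:
After op 1 (insert('p')): buffer="zprvkkpnl" (len 9), cursors c1@2 c2@7, authorship .1....2..
After op 2 (move_left): buffer="zprvkkpnl" (len 9), cursors c1@1 c2@6, authorship .1....2..
After op 3 (delete): buffer="prvkpnl" (len 7), cursors c1@0 c2@4, authorship 1...2..
After op 4 (insert('d')): buffer="dprvkdpnl" (len 9), cursors c1@1 c2@6, authorship 11...22..
After op 5 (insert('f')): buffer="dfprvkdfpnl" (len 11), cursors c1@2 c2@8, authorship 111...222..
After op 6 (delete): buffer="dprvkdpnl" (len 9), cursors c1@1 c2@6, authorship 11...22..
After op 7 (move_right): buffer="dprvkdpnl" (len 9), cursors c1@2 c2@7, authorship 11...22..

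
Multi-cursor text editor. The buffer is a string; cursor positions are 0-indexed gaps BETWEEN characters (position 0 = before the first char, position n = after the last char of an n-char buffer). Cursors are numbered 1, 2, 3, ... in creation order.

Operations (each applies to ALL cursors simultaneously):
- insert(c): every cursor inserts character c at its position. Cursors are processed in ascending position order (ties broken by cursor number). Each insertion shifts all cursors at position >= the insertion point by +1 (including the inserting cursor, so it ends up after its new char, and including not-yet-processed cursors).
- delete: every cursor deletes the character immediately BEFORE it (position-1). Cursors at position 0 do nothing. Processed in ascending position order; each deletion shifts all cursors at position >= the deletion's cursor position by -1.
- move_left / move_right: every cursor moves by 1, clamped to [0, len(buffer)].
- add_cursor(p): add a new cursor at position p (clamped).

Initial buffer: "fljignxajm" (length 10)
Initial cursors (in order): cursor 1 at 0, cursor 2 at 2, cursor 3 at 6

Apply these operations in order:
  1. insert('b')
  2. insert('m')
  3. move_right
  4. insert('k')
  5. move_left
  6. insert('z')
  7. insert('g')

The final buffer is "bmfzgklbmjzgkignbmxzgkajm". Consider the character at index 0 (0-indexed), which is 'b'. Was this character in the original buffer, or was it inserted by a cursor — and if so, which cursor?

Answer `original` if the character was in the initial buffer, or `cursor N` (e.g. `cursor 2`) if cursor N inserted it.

Answer: cursor 1

Derivation:
After op 1 (insert('b')): buffer="bflbjignbxajm" (len 13), cursors c1@1 c2@4 c3@9, authorship 1..2....3....
After op 2 (insert('m')): buffer="bmflbmjignbmxajm" (len 16), cursors c1@2 c2@6 c3@12, authorship 11..22....33....
After op 3 (move_right): buffer="bmflbmjignbmxajm" (len 16), cursors c1@3 c2@7 c3@13, authorship 11..22....33....
After op 4 (insert('k')): buffer="bmfklbmjkignbmxkajm" (len 19), cursors c1@4 c2@9 c3@16, authorship 11.1.22.2...33.3...
After op 5 (move_left): buffer="bmfklbmjkignbmxkajm" (len 19), cursors c1@3 c2@8 c3@15, authorship 11.1.22.2...33.3...
After op 6 (insert('z')): buffer="bmfzklbmjzkignbmxzkajm" (len 22), cursors c1@4 c2@10 c3@18, authorship 11.11.22.22...33.33...
After op 7 (insert('g')): buffer="bmfzgklbmjzgkignbmxzgkajm" (len 25), cursors c1@5 c2@12 c3@21, authorship 11.111.22.222...33.333...
Authorship (.=original, N=cursor N): 1 1 . 1 1 1 . 2 2 . 2 2 2 . . . 3 3 . 3 3 3 . . .
Index 0: author = 1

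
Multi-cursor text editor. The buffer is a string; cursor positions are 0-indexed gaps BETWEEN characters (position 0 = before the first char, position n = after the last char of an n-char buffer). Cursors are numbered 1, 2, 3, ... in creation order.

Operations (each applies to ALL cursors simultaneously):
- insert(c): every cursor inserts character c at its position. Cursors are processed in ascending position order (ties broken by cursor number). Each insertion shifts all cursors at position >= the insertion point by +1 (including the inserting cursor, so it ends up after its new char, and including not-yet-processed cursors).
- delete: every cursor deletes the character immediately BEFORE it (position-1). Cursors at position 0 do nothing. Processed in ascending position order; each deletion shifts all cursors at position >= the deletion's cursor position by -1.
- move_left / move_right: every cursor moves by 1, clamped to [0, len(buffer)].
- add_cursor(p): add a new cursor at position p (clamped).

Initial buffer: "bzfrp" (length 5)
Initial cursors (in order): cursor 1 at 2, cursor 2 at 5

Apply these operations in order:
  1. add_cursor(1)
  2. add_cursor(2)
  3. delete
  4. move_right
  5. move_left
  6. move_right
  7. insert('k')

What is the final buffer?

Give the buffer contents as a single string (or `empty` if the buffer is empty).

After op 1 (add_cursor(1)): buffer="bzfrp" (len 5), cursors c3@1 c1@2 c2@5, authorship .....
After op 2 (add_cursor(2)): buffer="bzfrp" (len 5), cursors c3@1 c1@2 c4@2 c2@5, authorship .....
After op 3 (delete): buffer="fr" (len 2), cursors c1@0 c3@0 c4@0 c2@2, authorship ..
After op 4 (move_right): buffer="fr" (len 2), cursors c1@1 c3@1 c4@1 c2@2, authorship ..
After op 5 (move_left): buffer="fr" (len 2), cursors c1@0 c3@0 c4@0 c2@1, authorship ..
After op 6 (move_right): buffer="fr" (len 2), cursors c1@1 c3@1 c4@1 c2@2, authorship ..
After op 7 (insert('k')): buffer="fkkkrk" (len 6), cursors c1@4 c3@4 c4@4 c2@6, authorship .134.2

Answer: fkkkrk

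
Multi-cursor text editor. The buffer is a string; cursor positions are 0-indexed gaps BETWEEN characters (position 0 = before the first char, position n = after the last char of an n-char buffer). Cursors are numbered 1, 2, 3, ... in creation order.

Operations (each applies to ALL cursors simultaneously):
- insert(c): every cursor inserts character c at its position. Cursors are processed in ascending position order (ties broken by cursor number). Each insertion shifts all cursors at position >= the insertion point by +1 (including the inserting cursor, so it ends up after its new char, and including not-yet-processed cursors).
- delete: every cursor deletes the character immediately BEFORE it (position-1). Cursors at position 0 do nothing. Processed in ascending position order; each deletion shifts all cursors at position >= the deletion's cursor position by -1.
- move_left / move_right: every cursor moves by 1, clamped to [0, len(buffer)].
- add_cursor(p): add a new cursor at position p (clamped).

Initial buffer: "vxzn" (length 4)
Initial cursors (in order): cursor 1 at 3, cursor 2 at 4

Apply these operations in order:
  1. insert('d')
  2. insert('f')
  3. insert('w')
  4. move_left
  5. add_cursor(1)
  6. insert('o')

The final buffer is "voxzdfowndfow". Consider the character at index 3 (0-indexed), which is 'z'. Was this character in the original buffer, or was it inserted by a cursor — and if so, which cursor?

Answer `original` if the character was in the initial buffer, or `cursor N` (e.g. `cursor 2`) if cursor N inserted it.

Answer: original

Derivation:
After op 1 (insert('d')): buffer="vxzdnd" (len 6), cursors c1@4 c2@6, authorship ...1.2
After op 2 (insert('f')): buffer="vxzdfndf" (len 8), cursors c1@5 c2@8, authorship ...11.22
After op 3 (insert('w')): buffer="vxzdfwndfw" (len 10), cursors c1@6 c2@10, authorship ...111.222
After op 4 (move_left): buffer="vxzdfwndfw" (len 10), cursors c1@5 c2@9, authorship ...111.222
After op 5 (add_cursor(1)): buffer="vxzdfwndfw" (len 10), cursors c3@1 c1@5 c2@9, authorship ...111.222
After op 6 (insert('o')): buffer="voxzdfowndfow" (len 13), cursors c3@2 c1@7 c2@12, authorship .3..1111.2222
Authorship (.=original, N=cursor N): . 3 . . 1 1 1 1 . 2 2 2 2
Index 3: author = original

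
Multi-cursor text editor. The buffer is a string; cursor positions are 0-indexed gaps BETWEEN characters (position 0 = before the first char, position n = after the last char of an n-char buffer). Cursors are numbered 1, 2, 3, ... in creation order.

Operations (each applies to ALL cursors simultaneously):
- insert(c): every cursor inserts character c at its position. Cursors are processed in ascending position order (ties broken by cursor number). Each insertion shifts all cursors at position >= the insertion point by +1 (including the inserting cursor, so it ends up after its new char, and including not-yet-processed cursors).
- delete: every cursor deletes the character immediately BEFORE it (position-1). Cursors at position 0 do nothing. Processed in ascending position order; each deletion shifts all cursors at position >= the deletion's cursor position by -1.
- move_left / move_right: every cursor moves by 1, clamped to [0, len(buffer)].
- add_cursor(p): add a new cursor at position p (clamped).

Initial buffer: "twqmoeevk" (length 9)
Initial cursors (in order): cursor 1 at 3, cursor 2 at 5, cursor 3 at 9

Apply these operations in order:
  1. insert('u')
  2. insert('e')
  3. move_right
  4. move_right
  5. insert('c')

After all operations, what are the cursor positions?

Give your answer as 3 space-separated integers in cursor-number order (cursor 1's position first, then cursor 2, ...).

Answer: 8 13 18

Derivation:
After op 1 (insert('u')): buffer="twqumoueevku" (len 12), cursors c1@4 c2@7 c3@12, authorship ...1..2....3
After op 2 (insert('e')): buffer="twquemoueeevkue" (len 15), cursors c1@5 c2@9 c3@15, authorship ...11..22....33
After op 3 (move_right): buffer="twquemoueeevkue" (len 15), cursors c1@6 c2@10 c3@15, authorship ...11..22....33
After op 4 (move_right): buffer="twquemoueeevkue" (len 15), cursors c1@7 c2@11 c3@15, authorship ...11..22....33
After op 5 (insert('c')): buffer="twquemocueeecvkuec" (len 18), cursors c1@8 c2@13 c3@18, authorship ...11..122..2..333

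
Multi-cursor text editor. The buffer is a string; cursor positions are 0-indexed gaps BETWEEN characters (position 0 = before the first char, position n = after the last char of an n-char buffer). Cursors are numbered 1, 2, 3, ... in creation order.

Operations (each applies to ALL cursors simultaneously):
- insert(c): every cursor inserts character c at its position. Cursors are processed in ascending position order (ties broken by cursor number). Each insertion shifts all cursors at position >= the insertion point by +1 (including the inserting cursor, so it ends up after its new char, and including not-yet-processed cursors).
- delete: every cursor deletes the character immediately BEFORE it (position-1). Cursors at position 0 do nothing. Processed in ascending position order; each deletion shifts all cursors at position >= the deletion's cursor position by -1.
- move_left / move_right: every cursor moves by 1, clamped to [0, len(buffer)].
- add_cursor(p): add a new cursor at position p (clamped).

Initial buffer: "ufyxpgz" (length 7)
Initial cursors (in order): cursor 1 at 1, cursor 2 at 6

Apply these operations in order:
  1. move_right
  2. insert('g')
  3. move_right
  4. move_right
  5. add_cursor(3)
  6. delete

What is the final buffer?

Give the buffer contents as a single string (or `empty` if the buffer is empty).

Answer: ufypgz

Derivation:
After op 1 (move_right): buffer="ufyxpgz" (len 7), cursors c1@2 c2@7, authorship .......
After op 2 (insert('g')): buffer="ufgyxpgzg" (len 9), cursors c1@3 c2@9, authorship ..1.....2
After op 3 (move_right): buffer="ufgyxpgzg" (len 9), cursors c1@4 c2@9, authorship ..1.....2
After op 4 (move_right): buffer="ufgyxpgzg" (len 9), cursors c1@5 c2@9, authorship ..1.....2
After op 5 (add_cursor(3)): buffer="ufgyxpgzg" (len 9), cursors c3@3 c1@5 c2@9, authorship ..1.....2
After op 6 (delete): buffer="ufypgz" (len 6), cursors c3@2 c1@3 c2@6, authorship ......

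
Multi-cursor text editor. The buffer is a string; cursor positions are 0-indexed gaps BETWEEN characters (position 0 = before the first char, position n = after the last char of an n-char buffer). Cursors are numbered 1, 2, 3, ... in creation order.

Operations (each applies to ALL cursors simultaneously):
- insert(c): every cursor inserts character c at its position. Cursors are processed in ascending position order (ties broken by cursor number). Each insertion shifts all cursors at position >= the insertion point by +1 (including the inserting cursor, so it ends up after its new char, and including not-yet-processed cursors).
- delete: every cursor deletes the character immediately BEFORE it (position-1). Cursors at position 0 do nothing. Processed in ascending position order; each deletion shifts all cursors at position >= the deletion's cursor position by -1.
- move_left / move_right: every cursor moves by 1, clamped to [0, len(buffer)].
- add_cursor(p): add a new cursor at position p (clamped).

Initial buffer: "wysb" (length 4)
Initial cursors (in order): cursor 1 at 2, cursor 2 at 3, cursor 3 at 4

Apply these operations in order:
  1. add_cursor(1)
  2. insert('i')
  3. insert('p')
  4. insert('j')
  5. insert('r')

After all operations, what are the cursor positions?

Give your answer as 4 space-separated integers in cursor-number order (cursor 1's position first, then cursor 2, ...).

Answer: 10 15 20 5

Derivation:
After op 1 (add_cursor(1)): buffer="wysb" (len 4), cursors c4@1 c1@2 c2@3 c3@4, authorship ....
After op 2 (insert('i')): buffer="wiyisibi" (len 8), cursors c4@2 c1@4 c2@6 c3@8, authorship .4.1.2.3
After op 3 (insert('p')): buffer="wipyipsipbip" (len 12), cursors c4@3 c1@6 c2@9 c3@12, authorship .44.11.22.33
After op 4 (insert('j')): buffer="wipjyipjsipjbipj" (len 16), cursors c4@4 c1@8 c2@12 c3@16, authorship .444.111.222.333
After op 5 (insert('r')): buffer="wipjryipjrsipjrbipjr" (len 20), cursors c4@5 c1@10 c2@15 c3@20, authorship .4444.1111.2222.3333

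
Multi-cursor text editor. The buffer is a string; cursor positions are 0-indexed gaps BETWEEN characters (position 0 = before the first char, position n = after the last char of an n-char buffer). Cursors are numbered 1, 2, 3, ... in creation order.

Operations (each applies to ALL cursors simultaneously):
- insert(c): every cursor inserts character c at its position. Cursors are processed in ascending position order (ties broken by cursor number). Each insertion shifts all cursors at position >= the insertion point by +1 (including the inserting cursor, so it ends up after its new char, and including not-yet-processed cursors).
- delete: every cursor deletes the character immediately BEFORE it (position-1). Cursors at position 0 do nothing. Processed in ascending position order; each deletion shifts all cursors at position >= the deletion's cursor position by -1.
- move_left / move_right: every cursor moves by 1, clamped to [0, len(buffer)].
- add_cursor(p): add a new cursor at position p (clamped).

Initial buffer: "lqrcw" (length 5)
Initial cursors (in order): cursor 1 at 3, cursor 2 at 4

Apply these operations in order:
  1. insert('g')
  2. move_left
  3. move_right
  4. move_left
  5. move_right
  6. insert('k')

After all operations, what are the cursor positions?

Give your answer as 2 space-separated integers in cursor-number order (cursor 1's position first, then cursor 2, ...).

After op 1 (insert('g')): buffer="lqrgcgw" (len 7), cursors c1@4 c2@6, authorship ...1.2.
After op 2 (move_left): buffer="lqrgcgw" (len 7), cursors c1@3 c2@5, authorship ...1.2.
After op 3 (move_right): buffer="lqrgcgw" (len 7), cursors c1@4 c2@6, authorship ...1.2.
After op 4 (move_left): buffer="lqrgcgw" (len 7), cursors c1@3 c2@5, authorship ...1.2.
After op 5 (move_right): buffer="lqrgcgw" (len 7), cursors c1@4 c2@6, authorship ...1.2.
After op 6 (insert('k')): buffer="lqrgkcgkw" (len 9), cursors c1@5 c2@8, authorship ...11.22.

Answer: 5 8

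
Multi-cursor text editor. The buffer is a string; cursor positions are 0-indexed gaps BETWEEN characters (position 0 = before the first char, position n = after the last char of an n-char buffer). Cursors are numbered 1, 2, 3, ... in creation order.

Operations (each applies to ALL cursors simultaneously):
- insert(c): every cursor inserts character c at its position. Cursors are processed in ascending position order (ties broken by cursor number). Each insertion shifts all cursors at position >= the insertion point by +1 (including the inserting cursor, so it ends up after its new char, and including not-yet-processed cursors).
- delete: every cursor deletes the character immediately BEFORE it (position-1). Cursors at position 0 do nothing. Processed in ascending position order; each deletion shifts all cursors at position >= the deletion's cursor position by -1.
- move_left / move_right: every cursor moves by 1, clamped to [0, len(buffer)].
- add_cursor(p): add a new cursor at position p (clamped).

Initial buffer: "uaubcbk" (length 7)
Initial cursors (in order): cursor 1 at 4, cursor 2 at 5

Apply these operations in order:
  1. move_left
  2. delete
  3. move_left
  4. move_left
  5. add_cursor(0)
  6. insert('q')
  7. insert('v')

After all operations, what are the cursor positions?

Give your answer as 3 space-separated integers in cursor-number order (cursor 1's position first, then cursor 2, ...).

Answer: 6 6 6

Derivation:
After op 1 (move_left): buffer="uaubcbk" (len 7), cursors c1@3 c2@4, authorship .......
After op 2 (delete): buffer="uacbk" (len 5), cursors c1@2 c2@2, authorship .....
After op 3 (move_left): buffer="uacbk" (len 5), cursors c1@1 c2@1, authorship .....
After op 4 (move_left): buffer="uacbk" (len 5), cursors c1@0 c2@0, authorship .....
After op 5 (add_cursor(0)): buffer="uacbk" (len 5), cursors c1@0 c2@0 c3@0, authorship .....
After op 6 (insert('q')): buffer="qqquacbk" (len 8), cursors c1@3 c2@3 c3@3, authorship 123.....
After op 7 (insert('v')): buffer="qqqvvvuacbk" (len 11), cursors c1@6 c2@6 c3@6, authorship 123123.....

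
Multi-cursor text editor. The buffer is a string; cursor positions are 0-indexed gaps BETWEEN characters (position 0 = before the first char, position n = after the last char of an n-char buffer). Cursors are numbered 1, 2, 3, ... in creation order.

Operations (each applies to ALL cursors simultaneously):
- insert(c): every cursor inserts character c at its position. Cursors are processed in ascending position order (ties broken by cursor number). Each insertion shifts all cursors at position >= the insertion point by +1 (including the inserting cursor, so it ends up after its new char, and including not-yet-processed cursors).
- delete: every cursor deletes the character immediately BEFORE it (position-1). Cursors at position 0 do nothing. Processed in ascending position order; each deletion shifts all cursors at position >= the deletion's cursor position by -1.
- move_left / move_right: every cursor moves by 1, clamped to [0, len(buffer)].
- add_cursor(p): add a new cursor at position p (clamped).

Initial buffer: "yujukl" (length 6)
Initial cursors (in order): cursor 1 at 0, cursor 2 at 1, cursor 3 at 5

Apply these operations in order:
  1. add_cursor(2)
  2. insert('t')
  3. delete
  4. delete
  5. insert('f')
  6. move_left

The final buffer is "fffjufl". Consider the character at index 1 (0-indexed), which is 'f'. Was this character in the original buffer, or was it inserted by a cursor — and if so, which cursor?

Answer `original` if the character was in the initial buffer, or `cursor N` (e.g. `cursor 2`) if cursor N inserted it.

After op 1 (add_cursor(2)): buffer="yujukl" (len 6), cursors c1@0 c2@1 c4@2 c3@5, authorship ......
After op 2 (insert('t')): buffer="tytutjuktl" (len 10), cursors c1@1 c2@3 c4@5 c3@9, authorship 1.2.4...3.
After op 3 (delete): buffer="yujukl" (len 6), cursors c1@0 c2@1 c4@2 c3@5, authorship ......
After op 4 (delete): buffer="jul" (len 3), cursors c1@0 c2@0 c4@0 c3@2, authorship ...
After op 5 (insert('f')): buffer="fffjufl" (len 7), cursors c1@3 c2@3 c4@3 c3@6, authorship 124..3.
After op 6 (move_left): buffer="fffjufl" (len 7), cursors c1@2 c2@2 c4@2 c3@5, authorship 124..3.
Authorship (.=original, N=cursor N): 1 2 4 . . 3 .
Index 1: author = 2

Answer: cursor 2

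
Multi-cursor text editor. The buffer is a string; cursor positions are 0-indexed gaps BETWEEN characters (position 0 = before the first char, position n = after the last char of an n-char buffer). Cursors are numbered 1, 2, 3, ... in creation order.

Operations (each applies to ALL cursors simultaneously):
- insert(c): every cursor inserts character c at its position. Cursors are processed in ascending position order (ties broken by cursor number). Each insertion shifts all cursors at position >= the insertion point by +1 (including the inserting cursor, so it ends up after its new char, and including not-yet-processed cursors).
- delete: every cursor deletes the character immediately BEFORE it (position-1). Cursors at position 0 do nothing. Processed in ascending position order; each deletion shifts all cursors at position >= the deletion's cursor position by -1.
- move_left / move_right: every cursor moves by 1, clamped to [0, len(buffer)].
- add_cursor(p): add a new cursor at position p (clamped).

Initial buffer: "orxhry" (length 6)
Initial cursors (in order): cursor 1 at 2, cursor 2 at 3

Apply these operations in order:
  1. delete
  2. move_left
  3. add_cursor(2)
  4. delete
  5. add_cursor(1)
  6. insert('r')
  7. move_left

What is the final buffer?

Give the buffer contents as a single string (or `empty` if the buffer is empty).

After op 1 (delete): buffer="ohry" (len 4), cursors c1@1 c2@1, authorship ....
After op 2 (move_left): buffer="ohry" (len 4), cursors c1@0 c2@0, authorship ....
After op 3 (add_cursor(2)): buffer="ohry" (len 4), cursors c1@0 c2@0 c3@2, authorship ....
After op 4 (delete): buffer="ory" (len 3), cursors c1@0 c2@0 c3@1, authorship ...
After op 5 (add_cursor(1)): buffer="ory" (len 3), cursors c1@0 c2@0 c3@1 c4@1, authorship ...
After op 6 (insert('r')): buffer="rrorrry" (len 7), cursors c1@2 c2@2 c3@5 c4@5, authorship 12.34..
After op 7 (move_left): buffer="rrorrry" (len 7), cursors c1@1 c2@1 c3@4 c4@4, authorship 12.34..

Answer: rrorrry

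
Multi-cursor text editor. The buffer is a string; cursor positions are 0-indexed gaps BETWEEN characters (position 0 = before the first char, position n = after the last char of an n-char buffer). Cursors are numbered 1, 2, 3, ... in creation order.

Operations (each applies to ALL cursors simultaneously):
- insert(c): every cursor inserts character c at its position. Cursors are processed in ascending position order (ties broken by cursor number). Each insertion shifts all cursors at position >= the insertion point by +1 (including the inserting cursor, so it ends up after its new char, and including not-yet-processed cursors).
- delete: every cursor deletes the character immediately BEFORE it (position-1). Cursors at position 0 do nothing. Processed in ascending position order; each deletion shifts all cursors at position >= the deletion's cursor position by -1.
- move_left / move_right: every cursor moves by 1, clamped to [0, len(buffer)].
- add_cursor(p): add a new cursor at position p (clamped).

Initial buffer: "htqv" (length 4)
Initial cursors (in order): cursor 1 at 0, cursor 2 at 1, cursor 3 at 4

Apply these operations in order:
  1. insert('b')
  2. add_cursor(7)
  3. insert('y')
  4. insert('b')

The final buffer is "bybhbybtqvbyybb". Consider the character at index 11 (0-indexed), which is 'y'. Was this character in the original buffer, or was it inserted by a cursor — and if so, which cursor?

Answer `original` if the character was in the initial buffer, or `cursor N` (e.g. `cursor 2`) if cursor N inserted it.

After op 1 (insert('b')): buffer="bhbtqvb" (len 7), cursors c1@1 c2@3 c3@7, authorship 1.2...3
After op 2 (add_cursor(7)): buffer="bhbtqvb" (len 7), cursors c1@1 c2@3 c3@7 c4@7, authorship 1.2...3
After op 3 (insert('y')): buffer="byhbytqvbyy" (len 11), cursors c1@2 c2@5 c3@11 c4@11, authorship 11.22...334
After op 4 (insert('b')): buffer="bybhbybtqvbyybb" (len 15), cursors c1@3 c2@7 c3@15 c4@15, authorship 111.222...33434
Authorship (.=original, N=cursor N): 1 1 1 . 2 2 2 . . . 3 3 4 3 4
Index 11: author = 3

Answer: cursor 3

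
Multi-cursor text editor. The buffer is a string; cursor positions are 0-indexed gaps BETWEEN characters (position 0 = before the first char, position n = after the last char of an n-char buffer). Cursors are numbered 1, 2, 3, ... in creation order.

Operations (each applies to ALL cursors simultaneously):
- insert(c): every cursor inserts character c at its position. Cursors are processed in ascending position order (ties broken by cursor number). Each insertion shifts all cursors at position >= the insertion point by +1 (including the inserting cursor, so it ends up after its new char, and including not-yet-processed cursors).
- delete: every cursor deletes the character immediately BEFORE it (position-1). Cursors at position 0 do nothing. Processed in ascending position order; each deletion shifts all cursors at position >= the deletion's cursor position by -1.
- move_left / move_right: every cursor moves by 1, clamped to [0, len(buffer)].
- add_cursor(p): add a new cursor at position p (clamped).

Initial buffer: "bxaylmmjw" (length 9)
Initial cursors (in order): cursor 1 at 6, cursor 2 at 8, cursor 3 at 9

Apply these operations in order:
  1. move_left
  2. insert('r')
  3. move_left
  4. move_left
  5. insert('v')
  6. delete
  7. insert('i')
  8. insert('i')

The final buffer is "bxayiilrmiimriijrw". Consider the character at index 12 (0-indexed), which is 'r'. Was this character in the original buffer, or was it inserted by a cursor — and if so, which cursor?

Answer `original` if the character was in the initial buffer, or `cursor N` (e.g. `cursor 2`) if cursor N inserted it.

After op 1 (move_left): buffer="bxaylmmjw" (len 9), cursors c1@5 c2@7 c3@8, authorship .........
After op 2 (insert('r')): buffer="bxaylrmmrjrw" (len 12), cursors c1@6 c2@9 c3@11, authorship .....1..2.3.
After op 3 (move_left): buffer="bxaylrmmrjrw" (len 12), cursors c1@5 c2@8 c3@10, authorship .....1..2.3.
After op 4 (move_left): buffer="bxaylrmmrjrw" (len 12), cursors c1@4 c2@7 c3@9, authorship .....1..2.3.
After op 5 (insert('v')): buffer="bxayvlrmvmrvjrw" (len 15), cursors c1@5 c2@9 c3@12, authorship ....1.1.2.23.3.
After op 6 (delete): buffer="bxaylrmmrjrw" (len 12), cursors c1@4 c2@7 c3@9, authorship .....1..2.3.
After op 7 (insert('i')): buffer="bxayilrmimrijrw" (len 15), cursors c1@5 c2@9 c3@12, authorship ....1.1.2.23.3.
After op 8 (insert('i')): buffer="bxayiilrmiimriijrw" (len 18), cursors c1@6 c2@11 c3@15, authorship ....11.1.22.233.3.
Authorship (.=original, N=cursor N): . . . . 1 1 . 1 . 2 2 . 2 3 3 . 3 .
Index 12: author = 2

Answer: cursor 2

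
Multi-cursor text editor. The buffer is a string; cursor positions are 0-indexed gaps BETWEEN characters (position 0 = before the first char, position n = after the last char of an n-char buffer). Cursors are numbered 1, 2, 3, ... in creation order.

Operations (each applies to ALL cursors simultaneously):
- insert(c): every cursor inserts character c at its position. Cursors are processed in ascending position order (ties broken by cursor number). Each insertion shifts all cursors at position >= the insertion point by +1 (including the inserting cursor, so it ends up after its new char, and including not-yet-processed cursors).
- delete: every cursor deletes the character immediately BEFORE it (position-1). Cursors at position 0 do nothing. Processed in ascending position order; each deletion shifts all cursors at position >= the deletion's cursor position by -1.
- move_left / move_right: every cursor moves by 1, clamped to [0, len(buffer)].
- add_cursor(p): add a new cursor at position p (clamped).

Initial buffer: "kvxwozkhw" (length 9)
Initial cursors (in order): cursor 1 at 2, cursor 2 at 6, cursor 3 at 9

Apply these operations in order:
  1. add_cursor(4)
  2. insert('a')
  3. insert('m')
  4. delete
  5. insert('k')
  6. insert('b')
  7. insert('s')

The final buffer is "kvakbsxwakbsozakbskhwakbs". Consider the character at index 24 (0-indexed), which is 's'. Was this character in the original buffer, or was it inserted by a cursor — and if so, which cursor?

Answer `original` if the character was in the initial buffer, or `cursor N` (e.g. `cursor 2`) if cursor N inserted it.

After op 1 (add_cursor(4)): buffer="kvxwozkhw" (len 9), cursors c1@2 c4@4 c2@6 c3@9, authorship .........
After op 2 (insert('a')): buffer="kvaxwaozakhwa" (len 13), cursors c1@3 c4@6 c2@9 c3@13, authorship ..1..4..2...3
After op 3 (insert('m')): buffer="kvamxwamozamkhwam" (len 17), cursors c1@4 c4@8 c2@12 c3@17, authorship ..11..44..22...33
After op 4 (delete): buffer="kvaxwaozakhwa" (len 13), cursors c1@3 c4@6 c2@9 c3@13, authorship ..1..4..2...3
After op 5 (insert('k')): buffer="kvakxwakozakkhwak" (len 17), cursors c1@4 c4@8 c2@12 c3@17, authorship ..11..44..22...33
After op 6 (insert('b')): buffer="kvakbxwakbozakbkhwakb" (len 21), cursors c1@5 c4@10 c2@15 c3@21, authorship ..111..444..222...333
After op 7 (insert('s')): buffer="kvakbsxwakbsozakbskhwakbs" (len 25), cursors c1@6 c4@12 c2@18 c3@25, authorship ..1111..4444..2222...3333
Authorship (.=original, N=cursor N): . . 1 1 1 1 . . 4 4 4 4 . . 2 2 2 2 . . . 3 3 3 3
Index 24: author = 3

Answer: cursor 3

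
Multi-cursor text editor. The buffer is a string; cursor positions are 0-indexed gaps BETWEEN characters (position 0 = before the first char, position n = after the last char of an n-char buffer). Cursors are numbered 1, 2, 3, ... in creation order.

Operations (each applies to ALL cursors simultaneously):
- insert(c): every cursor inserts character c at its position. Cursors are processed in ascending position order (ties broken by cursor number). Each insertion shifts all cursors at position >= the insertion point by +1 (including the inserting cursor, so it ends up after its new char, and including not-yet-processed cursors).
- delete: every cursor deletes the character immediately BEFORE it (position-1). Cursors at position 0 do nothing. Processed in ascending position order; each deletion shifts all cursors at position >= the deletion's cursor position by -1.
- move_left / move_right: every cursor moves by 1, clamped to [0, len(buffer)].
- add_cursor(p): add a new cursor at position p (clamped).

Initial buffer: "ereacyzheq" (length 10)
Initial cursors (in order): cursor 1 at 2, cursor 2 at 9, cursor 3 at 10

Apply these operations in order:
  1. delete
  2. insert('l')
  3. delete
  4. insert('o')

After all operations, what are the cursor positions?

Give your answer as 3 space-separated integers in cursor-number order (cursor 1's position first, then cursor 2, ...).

After op 1 (delete): buffer="eeacyzh" (len 7), cursors c1@1 c2@7 c3@7, authorship .......
After op 2 (insert('l')): buffer="eleacyzhll" (len 10), cursors c1@2 c2@10 c3@10, authorship .1......23
After op 3 (delete): buffer="eeacyzh" (len 7), cursors c1@1 c2@7 c3@7, authorship .......
After op 4 (insert('o')): buffer="eoeacyzhoo" (len 10), cursors c1@2 c2@10 c3@10, authorship .1......23

Answer: 2 10 10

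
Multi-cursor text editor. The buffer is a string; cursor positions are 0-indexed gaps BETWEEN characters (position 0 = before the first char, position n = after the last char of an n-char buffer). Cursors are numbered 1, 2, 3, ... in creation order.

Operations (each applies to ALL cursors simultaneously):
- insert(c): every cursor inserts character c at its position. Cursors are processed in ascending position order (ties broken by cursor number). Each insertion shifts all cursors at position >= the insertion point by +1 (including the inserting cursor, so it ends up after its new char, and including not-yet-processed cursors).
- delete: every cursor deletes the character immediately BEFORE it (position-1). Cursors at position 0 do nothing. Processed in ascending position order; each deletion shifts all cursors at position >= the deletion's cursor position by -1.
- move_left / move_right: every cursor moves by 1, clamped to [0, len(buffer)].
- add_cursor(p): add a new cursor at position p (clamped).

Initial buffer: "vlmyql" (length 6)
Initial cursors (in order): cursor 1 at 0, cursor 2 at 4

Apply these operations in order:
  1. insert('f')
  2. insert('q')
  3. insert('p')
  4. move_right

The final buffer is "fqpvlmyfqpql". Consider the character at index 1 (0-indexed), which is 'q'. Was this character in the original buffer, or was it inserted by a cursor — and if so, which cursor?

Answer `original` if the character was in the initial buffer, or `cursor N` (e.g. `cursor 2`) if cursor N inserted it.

After op 1 (insert('f')): buffer="fvlmyfql" (len 8), cursors c1@1 c2@6, authorship 1....2..
After op 2 (insert('q')): buffer="fqvlmyfqql" (len 10), cursors c1@2 c2@8, authorship 11....22..
After op 3 (insert('p')): buffer="fqpvlmyfqpql" (len 12), cursors c1@3 c2@10, authorship 111....222..
After op 4 (move_right): buffer="fqpvlmyfqpql" (len 12), cursors c1@4 c2@11, authorship 111....222..
Authorship (.=original, N=cursor N): 1 1 1 . . . . 2 2 2 . .
Index 1: author = 1

Answer: cursor 1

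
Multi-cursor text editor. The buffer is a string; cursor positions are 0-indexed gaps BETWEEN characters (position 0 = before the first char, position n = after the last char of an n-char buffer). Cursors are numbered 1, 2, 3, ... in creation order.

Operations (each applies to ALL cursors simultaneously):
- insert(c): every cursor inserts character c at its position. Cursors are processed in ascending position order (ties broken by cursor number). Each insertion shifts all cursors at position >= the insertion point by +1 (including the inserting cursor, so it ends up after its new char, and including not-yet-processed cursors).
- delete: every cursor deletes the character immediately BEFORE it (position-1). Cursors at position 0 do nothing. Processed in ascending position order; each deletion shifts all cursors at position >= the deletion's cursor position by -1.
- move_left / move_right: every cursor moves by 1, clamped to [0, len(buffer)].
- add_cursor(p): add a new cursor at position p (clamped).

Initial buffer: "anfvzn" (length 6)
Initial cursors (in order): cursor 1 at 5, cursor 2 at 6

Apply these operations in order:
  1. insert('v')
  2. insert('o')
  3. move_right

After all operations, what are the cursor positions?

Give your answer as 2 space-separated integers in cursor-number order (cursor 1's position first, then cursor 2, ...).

After op 1 (insert('v')): buffer="anfvzvnv" (len 8), cursors c1@6 c2@8, authorship .....1.2
After op 2 (insert('o')): buffer="anfvzvonvo" (len 10), cursors c1@7 c2@10, authorship .....11.22
After op 3 (move_right): buffer="anfvzvonvo" (len 10), cursors c1@8 c2@10, authorship .....11.22

Answer: 8 10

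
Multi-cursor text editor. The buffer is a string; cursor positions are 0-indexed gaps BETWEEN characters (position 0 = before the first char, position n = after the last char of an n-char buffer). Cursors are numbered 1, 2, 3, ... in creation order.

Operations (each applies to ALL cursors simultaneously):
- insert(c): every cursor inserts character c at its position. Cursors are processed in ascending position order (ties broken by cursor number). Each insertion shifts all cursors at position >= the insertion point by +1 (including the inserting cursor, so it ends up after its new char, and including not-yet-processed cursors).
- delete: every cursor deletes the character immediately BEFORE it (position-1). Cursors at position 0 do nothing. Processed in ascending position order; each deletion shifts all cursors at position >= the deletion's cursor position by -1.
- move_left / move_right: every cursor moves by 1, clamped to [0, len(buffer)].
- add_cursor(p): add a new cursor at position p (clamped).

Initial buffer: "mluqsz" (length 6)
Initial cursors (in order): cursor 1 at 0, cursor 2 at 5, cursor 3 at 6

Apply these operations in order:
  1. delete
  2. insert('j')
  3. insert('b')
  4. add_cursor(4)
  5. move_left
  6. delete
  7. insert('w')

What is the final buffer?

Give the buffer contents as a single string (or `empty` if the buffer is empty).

Answer: wbwluqjwwb

Derivation:
After op 1 (delete): buffer="mluq" (len 4), cursors c1@0 c2@4 c3@4, authorship ....
After op 2 (insert('j')): buffer="jmluqjj" (len 7), cursors c1@1 c2@7 c3@7, authorship 1....23
After op 3 (insert('b')): buffer="jbmluqjjbb" (len 10), cursors c1@2 c2@10 c3@10, authorship 11....2323
After op 4 (add_cursor(4)): buffer="jbmluqjjbb" (len 10), cursors c1@2 c4@4 c2@10 c3@10, authorship 11....2323
After op 5 (move_left): buffer="jbmluqjjbb" (len 10), cursors c1@1 c4@3 c2@9 c3@9, authorship 11....2323
After op 6 (delete): buffer="bluqjb" (len 6), cursors c1@0 c4@1 c2@5 c3@5, authorship 1...23
After op 7 (insert('w')): buffer="wbwluqjwwb" (len 10), cursors c1@1 c4@3 c2@9 c3@9, authorship 114...2233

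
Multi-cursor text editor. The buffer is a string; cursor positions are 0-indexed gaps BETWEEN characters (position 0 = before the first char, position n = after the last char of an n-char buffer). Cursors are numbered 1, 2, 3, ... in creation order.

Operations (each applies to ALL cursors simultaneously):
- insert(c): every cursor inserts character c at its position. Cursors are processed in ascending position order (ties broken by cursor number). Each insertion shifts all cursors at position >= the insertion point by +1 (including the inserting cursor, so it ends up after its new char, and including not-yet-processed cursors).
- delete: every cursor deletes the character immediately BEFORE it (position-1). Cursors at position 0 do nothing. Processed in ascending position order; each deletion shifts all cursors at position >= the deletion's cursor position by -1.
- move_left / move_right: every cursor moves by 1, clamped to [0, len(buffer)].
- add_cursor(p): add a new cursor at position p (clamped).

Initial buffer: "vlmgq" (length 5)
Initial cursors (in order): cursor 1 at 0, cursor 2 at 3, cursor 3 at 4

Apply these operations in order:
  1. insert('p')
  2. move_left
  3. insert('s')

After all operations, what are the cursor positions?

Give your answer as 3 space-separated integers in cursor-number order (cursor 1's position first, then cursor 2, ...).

After op 1 (insert('p')): buffer="pvlmpgpq" (len 8), cursors c1@1 c2@5 c3@7, authorship 1...2.3.
After op 2 (move_left): buffer="pvlmpgpq" (len 8), cursors c1@0 c2@4 c3@6, authorship 1...2.3.
After op 3 (insert('s')): buffer="spvlmspgspq" (len 11), cursors c1@1 c2@6 c3@9, authorship 11...22.33.

Answer: 1 6 9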